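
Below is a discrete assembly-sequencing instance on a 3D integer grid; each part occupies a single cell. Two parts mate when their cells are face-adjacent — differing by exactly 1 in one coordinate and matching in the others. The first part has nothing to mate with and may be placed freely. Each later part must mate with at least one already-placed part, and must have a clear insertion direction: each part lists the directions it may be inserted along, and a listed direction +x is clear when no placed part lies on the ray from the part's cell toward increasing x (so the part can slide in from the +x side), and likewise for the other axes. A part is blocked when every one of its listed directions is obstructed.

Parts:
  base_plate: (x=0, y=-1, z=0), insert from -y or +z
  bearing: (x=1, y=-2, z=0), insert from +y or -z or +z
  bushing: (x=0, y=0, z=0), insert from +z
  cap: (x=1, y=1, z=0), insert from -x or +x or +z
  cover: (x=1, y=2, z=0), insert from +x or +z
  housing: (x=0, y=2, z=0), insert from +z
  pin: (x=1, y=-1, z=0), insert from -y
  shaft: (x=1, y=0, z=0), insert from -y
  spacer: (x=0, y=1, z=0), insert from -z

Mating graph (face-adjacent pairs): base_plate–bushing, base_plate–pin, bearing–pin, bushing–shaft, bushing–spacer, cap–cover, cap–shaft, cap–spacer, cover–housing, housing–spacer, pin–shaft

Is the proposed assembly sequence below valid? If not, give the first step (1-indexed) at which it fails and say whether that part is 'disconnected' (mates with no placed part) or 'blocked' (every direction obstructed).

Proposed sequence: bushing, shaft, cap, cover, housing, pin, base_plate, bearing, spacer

1. bushing@(0, 0, 0) [+z clear] — {bushing}
2. shaft@(1, 0, 0) [-y clear] — {bushing, shaft}
3. cap@(1, 1, 0) [-x clear] — {bushing, cap, shaft}
4. cover@(1, 2, 0) [+x clear] — {bushing, cap, cover, shaft}
5. housing@(0, 2, 0) [+z clear] — {bushing, cap, cover, housing, shaft}
6. pin@(1, -1, 0) [-y clear] — {bushing, cap, cover, housing, pin, shaft}
7. base_plate@(0, -1, 0) [-y clear] — {base_plate, bushing, cap, cover, housing, pin, shaft}
8. bearing@(1, -2, 0) [-z clear] — {base_plate, bearing, bushing, cap, cover, housing, pin, shaft}
9. spacer@(0, 1, 0) [-z clear] — {base_plate, bearing, bushing, cap, cover, housing, pin, shaft, spacer}

Valid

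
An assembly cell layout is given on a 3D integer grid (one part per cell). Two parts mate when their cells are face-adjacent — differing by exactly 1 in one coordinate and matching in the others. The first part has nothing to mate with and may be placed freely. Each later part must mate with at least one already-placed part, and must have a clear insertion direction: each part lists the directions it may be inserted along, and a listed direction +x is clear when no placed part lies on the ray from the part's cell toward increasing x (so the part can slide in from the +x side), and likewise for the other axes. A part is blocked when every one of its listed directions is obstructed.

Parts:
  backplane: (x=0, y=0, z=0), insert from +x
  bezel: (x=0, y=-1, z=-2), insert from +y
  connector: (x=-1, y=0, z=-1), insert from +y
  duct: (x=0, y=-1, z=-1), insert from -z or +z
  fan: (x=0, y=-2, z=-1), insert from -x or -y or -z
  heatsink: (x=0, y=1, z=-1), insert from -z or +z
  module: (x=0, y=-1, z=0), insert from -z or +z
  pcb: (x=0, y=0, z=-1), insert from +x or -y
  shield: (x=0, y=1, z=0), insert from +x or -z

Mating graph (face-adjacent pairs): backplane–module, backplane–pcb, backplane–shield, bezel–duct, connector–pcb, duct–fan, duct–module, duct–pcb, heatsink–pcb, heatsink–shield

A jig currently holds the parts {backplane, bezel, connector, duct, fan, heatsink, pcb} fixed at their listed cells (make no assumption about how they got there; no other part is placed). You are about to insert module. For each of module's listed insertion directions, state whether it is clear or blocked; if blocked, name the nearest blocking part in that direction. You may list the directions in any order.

-z: nearest on ray is duct@(0, -1, -1) ⇒ blocked
+z: ray from module(0, -1, 0) has no placed part ⇒ clear

+z: clear; -z: blocked by duct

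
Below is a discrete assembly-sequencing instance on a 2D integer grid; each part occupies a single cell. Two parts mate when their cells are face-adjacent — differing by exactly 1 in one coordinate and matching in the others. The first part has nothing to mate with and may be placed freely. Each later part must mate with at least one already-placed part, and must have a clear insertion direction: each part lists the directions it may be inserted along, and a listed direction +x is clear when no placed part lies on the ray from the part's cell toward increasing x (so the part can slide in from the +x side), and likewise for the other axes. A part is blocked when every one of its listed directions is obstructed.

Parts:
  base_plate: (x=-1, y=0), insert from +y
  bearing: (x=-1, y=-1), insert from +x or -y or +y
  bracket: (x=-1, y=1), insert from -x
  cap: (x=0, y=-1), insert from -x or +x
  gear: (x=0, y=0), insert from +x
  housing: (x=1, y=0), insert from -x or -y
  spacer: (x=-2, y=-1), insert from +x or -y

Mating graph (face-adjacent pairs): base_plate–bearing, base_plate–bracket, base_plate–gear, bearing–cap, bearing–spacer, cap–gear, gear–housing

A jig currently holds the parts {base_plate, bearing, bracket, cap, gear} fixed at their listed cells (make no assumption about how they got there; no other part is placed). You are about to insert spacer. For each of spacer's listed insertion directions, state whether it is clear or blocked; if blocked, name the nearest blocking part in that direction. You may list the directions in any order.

+x: blocked by bearing; -y: clear

+x: nearest on ray is bearing@(-1, -1) ⇒ blocked
-y: ray from spacer(-2, -1) has no placed part ⇒ clear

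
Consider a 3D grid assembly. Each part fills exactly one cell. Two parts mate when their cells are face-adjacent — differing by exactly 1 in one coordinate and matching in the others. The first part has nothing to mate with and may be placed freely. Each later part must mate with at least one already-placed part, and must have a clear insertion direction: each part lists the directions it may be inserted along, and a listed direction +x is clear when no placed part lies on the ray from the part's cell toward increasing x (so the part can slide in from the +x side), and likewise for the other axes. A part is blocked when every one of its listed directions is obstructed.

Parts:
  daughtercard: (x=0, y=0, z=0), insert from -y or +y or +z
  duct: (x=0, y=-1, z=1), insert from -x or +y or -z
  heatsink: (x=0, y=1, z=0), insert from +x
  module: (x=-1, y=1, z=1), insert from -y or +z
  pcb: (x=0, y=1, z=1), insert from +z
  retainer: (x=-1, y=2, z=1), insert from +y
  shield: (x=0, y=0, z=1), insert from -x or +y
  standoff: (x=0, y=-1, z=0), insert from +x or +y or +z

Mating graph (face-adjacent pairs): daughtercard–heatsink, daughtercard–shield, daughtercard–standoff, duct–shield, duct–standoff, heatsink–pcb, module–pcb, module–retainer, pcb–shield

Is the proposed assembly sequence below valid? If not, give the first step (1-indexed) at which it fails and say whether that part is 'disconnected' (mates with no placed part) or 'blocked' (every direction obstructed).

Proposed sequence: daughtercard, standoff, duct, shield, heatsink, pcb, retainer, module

Invalid at step 7 (disconnected)

1. daughtercard@(0, 0, 0) [-y clear] — {daughtercard}
2. standoff@(0, -1, 0) [+x clear] — {daughtercard, standoff}
3. duct@(0, -1, 1) [-x clear] — {daughtercard, duct, standoff}
4. shield@(0, 0, 1) [-x clear] — {daughtercard, duct, shield, standoff}
5. heatsink@(0, 1, 0) [+x clear] — {daughtercard, duct, heatsink, shield, standoff}
6. pcb@(0, 1, 1) [+z clear] — {daughtercard, duct, heatsink, pcb, shield, standoff}
7. retainer@(-1, 2, 1) — no placed neighbour ⇒ disconnected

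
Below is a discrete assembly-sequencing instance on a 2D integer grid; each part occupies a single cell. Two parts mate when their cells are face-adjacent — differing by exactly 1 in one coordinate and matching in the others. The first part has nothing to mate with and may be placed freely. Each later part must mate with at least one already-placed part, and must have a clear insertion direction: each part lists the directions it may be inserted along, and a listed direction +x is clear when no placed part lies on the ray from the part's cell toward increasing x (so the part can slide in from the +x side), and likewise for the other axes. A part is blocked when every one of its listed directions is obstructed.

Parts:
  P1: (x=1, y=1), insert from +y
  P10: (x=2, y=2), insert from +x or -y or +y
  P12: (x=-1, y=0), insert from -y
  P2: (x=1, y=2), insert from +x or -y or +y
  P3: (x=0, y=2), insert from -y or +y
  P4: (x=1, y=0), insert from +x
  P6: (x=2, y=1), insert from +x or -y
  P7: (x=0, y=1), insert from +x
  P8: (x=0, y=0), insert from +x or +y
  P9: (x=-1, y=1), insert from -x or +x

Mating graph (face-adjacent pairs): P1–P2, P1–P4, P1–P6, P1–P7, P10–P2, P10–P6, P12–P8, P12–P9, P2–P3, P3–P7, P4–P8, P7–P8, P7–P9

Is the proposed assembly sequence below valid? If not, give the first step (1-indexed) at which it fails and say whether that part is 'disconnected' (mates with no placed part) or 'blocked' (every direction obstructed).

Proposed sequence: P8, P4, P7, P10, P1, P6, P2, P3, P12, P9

Invalid at step 4 (disconnected)

1. P8@(0, 0) [+x clear] — {P8}
2. P4@(1, 0) [+x clear] — {P4, P8}
3. P7@(0, 1) [+x clear] — {P4, P7, P8}
4. P10@(2, 2) — no placed neighbour ⇒ disconnected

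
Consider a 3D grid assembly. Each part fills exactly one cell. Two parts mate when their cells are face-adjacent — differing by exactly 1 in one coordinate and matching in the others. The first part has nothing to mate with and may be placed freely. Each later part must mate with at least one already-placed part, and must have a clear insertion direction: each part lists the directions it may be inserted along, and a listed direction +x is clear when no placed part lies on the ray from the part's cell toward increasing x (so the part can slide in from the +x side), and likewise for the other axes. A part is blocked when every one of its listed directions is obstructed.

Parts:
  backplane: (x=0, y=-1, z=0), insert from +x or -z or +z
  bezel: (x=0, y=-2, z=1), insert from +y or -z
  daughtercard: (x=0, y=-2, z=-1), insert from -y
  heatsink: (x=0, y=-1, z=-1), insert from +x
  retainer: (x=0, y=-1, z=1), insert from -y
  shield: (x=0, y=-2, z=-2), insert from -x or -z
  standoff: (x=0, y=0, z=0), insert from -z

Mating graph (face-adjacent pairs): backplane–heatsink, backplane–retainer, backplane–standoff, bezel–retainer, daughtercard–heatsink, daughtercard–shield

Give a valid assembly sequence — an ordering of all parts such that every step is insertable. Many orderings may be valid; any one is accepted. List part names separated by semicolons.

1. retainer@(0, -1, 1) [-y clear] — {retainer}
2. backplane@(0, -1, 0) [+x clear] — {backplane, retainer}
3. standoff@(0, 0, 0) [-z clear] — {backplane, retainer, standoff}
4. bezel@(0, -2, 1) [-z clear] — {backplane, bezel, retainer, standoff}
5. heatsink@(0, -1, -1) [+x clear] — {backplane, bezel, heatsink, retainer, standoff}
6. daughtercard@(0, -2, -1) [-y clear] — {backplane, bezel, daughtercard, heatsink, retainer, standoff}
7. shield@(0, -2, -2) [-x clear] — {backplane, bezel, daughtercard, heatsink, retainer, shield, standoff}

retainer; backplane; standoff; bezel; heatsink; daughtercard; shield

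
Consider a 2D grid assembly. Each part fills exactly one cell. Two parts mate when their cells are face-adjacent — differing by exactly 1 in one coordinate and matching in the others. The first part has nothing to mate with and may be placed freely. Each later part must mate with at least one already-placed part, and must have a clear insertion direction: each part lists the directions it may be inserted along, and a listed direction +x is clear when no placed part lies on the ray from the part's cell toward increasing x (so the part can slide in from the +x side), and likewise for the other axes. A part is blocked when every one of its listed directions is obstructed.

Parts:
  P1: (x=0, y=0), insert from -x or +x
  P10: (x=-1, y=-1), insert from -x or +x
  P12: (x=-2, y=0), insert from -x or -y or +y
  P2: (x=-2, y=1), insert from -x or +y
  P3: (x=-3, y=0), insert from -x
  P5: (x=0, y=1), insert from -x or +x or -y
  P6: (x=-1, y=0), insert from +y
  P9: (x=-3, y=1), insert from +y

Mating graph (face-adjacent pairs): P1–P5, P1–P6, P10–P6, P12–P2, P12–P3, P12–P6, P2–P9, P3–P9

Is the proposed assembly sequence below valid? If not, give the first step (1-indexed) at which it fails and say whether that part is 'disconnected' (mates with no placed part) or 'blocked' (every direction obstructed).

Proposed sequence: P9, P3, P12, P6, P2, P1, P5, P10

Valid

1. P9@(-3, 1) [+y clear] — {P9}
2. P3@(-3, 0) [-x clear] — {P3, P9}
3. P12@(-2, 0) [-y clear] — {P12, P3, P9}
4. P6@(-1, 0) [+y clear] — {P12, P3, P6, P9}
5. P2@(-2, 1) [+y clear] — {P12, P2, P3, P6, P9}
6. P1@(0, 0) [+x clear] — {P1, P12, P2, P3, P6, P9}
7. P5@(0, 1) [+x clear] — {P1, P12, P2, P3, P5, P6, P9}
8. P10@(-1, -1) [-x clear] — {P1, P10, P12, P2, P3, P5, P6, P9}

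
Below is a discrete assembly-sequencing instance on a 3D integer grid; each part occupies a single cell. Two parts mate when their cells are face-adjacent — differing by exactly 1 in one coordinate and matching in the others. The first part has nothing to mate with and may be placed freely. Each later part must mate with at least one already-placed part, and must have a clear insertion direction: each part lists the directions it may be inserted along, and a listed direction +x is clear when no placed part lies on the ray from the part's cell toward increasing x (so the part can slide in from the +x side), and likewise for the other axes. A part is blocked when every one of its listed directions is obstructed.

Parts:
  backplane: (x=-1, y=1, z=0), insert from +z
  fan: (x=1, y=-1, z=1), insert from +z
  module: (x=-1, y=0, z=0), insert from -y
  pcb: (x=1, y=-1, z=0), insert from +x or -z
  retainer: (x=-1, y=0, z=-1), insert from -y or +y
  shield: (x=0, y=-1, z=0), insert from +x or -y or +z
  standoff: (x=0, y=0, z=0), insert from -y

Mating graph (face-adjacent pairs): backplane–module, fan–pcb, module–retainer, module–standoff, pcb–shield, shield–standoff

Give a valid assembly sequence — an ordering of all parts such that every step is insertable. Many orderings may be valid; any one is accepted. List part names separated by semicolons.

1. module@(-1, 0, 0) [-y clear] — {module}
2. standoff@(0, 0, 0) [-y clear] — {module, standoff}
3. shield@(0, -1, 0) [+x clear] — {module, shield, standoff}
4. backplane@(-1, 1, 0) [+z clear] — {backplane, module, shield, standoff}
5. pcb@(1, -1, 0) [+x clear] — {backplane, module, pcb, shield, standoff}
6. fan@(1, -1, 1) [+z clear] — {backplane, fan, module, pcb, shield, standoff}
7. retainer@(-1, 0, -1) [-y clear] — {backplane, fan, module, pcb, retainer, shield, standoff}

module; standoff; shield; backplane; pcb; fan; retainer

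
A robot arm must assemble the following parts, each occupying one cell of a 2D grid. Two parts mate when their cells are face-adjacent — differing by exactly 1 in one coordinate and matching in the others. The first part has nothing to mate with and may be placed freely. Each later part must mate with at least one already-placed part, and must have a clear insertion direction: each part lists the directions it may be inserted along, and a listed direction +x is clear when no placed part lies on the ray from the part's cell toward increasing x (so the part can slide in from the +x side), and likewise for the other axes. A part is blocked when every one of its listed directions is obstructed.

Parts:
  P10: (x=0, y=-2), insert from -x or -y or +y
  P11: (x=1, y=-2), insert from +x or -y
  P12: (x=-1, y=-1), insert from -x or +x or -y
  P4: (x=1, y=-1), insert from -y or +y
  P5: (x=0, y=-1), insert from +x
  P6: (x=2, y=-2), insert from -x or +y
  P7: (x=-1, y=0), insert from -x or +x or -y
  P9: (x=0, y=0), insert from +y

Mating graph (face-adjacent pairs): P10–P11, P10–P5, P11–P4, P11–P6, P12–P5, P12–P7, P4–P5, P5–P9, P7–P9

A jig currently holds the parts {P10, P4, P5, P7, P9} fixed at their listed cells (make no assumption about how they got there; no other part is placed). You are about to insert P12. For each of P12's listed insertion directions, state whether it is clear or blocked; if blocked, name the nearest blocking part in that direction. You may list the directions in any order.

+x: blocked by P5; -x: clear; -y: clear

-x: ray from P12(-1, -1) has no placed part ⇒ clear
+x: nearest on ray is P5@(0, -1) ⇒ blocked
-y: ray from P12(-1, -1) has no placed part ⇒ clear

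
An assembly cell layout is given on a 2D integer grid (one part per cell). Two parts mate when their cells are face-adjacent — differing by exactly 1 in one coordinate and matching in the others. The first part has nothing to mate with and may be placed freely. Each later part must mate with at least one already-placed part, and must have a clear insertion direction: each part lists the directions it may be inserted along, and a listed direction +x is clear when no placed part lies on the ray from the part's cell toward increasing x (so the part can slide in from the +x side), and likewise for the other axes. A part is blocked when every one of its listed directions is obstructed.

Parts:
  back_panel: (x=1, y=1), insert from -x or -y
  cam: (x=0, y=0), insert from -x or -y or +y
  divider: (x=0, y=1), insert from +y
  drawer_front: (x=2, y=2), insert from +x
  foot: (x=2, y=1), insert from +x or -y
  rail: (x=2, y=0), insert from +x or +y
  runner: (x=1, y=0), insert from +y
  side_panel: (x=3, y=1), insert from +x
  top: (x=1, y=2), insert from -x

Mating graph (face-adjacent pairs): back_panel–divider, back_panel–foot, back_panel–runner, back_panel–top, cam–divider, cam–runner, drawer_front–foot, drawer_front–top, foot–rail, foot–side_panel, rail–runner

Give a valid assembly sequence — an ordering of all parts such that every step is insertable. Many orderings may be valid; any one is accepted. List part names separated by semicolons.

side_panel; foot; drawer_front; rail; runner; cam; back_panel; divider; top

1. side_panel@(3, 1) [+x clear] — {side_panel}
2. foot@(2, 1) [-y clear] — {foot, side_panel}
3. drawer_front@(2, 2) [+x clear] — {drawer_front, foot, side_panel}
4. rail@(2, 0) [+x clear] — {drawer_front, foot, rail, side_panel}
5. runner@(1, 0) [+y clear] — {drawer_front, foot, rail, runner, side_panel}
6. cam@(0, 0) [-x clear] — {cam, drawer_front, foot, rail, runner, side_panel}
7. back_panel@(1, 1) [-x clear] — {back_panel, cam, drawer_front, foot, rail, runner, side_panel}
8. divider@(0, 1) [+y clear] — {back_panel, cam, divider, drawer_front, foot, rail, runner, side_panel}
9. top@(1, 2) [-x clear] — {back_panel, cam, divider, drawer_front, foot, rail, runner, side_panel, top}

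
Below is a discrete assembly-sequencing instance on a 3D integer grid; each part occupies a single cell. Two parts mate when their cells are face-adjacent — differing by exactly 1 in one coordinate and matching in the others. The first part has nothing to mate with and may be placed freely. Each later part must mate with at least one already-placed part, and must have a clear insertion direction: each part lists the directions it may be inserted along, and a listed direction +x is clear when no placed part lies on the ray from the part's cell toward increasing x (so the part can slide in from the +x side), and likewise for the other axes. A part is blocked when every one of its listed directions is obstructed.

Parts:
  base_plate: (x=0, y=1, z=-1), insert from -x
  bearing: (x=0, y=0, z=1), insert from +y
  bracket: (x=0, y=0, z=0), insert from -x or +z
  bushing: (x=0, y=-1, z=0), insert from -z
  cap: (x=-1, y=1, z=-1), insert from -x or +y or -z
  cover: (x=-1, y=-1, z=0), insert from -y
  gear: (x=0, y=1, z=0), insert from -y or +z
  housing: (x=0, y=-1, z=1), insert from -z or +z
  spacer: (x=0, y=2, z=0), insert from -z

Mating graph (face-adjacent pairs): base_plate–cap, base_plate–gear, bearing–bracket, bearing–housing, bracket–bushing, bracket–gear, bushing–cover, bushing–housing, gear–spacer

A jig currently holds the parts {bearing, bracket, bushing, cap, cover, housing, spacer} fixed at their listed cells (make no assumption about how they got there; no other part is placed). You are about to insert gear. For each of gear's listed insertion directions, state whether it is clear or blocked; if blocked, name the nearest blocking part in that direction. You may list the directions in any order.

+z: clear; -y: blocked by bracket

-y: nearest on ray is bracket@(0, 0, 0) ⇒ blocked
+z: ray from gear(0, 1, 0) has no placed part ⇒ clear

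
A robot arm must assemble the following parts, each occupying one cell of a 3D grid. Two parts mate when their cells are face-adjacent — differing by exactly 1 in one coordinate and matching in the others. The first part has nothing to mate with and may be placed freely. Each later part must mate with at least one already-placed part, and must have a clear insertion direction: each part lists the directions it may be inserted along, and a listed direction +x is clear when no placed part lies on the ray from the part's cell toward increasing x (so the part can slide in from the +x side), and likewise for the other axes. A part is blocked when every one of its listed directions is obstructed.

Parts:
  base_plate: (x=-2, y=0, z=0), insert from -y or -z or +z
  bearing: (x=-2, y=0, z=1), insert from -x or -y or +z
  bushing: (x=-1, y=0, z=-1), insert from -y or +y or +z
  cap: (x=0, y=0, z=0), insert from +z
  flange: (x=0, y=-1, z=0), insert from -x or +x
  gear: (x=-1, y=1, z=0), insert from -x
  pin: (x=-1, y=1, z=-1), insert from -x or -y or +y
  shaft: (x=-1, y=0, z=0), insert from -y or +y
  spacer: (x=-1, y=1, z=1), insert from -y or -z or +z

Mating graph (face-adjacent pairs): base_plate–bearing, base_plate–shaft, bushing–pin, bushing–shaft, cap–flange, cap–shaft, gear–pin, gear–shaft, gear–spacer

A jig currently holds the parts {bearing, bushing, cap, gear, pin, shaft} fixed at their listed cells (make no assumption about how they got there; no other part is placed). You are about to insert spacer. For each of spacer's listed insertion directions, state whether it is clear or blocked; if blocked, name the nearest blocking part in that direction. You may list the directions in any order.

-y: ray from spacer(-1, 1, 1) has no placed part ⇒ clear
-z: nearest on ray is gear@(-1, 1, 0) ⇒ blocked
+z: ray from spacer(-1, 1, 1) has no placed part ⇒ clear

+z: clear; -y: clear; -z: blocked by gear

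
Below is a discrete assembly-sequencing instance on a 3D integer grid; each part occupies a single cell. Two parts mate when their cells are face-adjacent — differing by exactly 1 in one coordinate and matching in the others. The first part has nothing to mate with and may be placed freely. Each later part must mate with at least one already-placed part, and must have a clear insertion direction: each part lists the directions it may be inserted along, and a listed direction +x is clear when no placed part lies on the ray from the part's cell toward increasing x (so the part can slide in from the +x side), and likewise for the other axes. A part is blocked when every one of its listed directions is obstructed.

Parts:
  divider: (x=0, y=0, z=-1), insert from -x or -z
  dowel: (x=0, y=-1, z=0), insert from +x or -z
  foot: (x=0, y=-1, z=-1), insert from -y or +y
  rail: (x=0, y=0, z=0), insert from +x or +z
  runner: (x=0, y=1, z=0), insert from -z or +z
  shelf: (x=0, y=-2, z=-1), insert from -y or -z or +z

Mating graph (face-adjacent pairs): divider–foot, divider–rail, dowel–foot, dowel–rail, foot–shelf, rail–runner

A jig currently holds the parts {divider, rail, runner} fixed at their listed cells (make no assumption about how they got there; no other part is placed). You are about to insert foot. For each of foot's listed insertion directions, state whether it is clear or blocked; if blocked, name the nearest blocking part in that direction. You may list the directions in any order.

-y: ray from foot(0, -1, -1) has no placed part ⇒ clear
+y: nearest on ray is divider@(0, 0, -1) ⇒ blocked

+y: blocked by divider; -y: clear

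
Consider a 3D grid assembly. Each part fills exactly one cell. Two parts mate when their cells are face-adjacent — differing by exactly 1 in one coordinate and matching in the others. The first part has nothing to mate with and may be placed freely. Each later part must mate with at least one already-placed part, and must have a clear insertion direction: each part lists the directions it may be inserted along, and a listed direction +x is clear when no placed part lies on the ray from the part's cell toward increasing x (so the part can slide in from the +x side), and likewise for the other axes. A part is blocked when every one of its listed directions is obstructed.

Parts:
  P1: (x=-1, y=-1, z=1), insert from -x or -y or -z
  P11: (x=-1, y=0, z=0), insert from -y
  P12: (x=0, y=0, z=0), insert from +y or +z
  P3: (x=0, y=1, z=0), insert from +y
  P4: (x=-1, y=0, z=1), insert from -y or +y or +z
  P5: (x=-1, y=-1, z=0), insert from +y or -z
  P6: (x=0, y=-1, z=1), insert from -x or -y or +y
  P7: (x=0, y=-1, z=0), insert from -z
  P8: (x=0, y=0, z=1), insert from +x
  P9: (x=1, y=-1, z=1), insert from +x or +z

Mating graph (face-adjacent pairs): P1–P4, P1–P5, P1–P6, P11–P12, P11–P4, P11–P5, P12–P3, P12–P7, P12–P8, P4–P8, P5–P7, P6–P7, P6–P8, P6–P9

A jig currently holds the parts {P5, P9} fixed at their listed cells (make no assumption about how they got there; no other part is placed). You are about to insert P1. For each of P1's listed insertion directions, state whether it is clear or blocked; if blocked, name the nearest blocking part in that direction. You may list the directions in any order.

-x: clear; -y: clear; -z: blocked by P5

-x: ray from P1(-1, -1, 1) has no placed part ⇒ clear
-y: ray from P1(-1, -1, 1) has no placed part ⇒ clear
-z: nearest on ray is P5@(-1, -1, 0) ⇒ blocked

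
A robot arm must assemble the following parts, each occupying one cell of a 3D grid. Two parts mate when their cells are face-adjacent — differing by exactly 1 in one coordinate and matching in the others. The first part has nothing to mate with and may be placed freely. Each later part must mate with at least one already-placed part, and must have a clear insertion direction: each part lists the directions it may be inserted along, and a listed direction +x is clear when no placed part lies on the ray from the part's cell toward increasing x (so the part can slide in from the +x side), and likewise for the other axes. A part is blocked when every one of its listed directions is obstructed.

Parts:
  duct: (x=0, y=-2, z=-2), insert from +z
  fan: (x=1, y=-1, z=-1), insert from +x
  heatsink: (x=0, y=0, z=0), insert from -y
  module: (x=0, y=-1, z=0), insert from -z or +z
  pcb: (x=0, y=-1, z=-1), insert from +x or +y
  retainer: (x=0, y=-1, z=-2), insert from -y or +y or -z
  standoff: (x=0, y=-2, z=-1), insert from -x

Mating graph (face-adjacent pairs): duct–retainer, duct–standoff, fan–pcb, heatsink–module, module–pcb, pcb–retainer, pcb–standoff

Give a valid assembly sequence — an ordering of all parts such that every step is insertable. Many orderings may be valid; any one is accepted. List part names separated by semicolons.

1. heatsink@(0, 0, 0) [-y clear] — {heatsink}
2. module@(0, -1, 0) [-z clear] — {heatsink, module}
3. pcb@(0, -1, -1) [+x clear] — {heatsink, module, pcb}
4. retainer@(0, -1, -2) [-y clear] — {heatsink, module, pcb, retainer}
5. duct@(0, -2, -2) [+z clear] — {duct, heatsink, module, pcb, retainer}
6. standoff@(0, -2, -1) [-x clear] — {duct, heatsink, module, pcb, retainer, standoff}
7. fan@(1, -1, -1) [+x clear] — {duct, fan, heatsink, module, pcb, retainer, standoff}

heatsink; module; pcb; retainer; duct; standoff; fan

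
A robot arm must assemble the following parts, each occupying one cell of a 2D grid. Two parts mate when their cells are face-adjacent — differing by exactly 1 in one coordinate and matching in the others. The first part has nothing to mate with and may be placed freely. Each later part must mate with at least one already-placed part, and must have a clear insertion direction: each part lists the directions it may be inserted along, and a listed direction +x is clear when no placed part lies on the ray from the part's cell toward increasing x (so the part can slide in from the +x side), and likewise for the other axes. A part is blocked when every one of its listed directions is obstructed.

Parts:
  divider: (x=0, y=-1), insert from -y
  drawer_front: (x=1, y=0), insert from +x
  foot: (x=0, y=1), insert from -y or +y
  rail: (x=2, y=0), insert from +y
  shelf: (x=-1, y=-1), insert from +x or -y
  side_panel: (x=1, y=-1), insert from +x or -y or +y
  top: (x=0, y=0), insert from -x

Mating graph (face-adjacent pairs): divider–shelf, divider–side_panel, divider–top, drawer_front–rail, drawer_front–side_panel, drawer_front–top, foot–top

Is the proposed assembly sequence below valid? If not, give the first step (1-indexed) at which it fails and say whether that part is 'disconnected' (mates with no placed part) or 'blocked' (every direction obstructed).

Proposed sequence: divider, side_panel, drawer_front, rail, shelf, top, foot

Valid

1. divider@(0, -1) [-y clear] — {divider}
2. side_panel@(1, -1) [+x clear] — {divider, side_panel}
3. drawer_front@(1, 0) [+x clear] — {divider, drawer_front, side_panel}
4. rail@(2, 0) [+y clear] — {divider, drawer_front, rail, side_panel}
5. shelf@(-1, -1) [-y clear] — {divider, drawer_front, rail, shelf, side_panel}
6. top@(0, 0) [-x clear] — {divider, drawer_front, rail, shelf, side_panel, top}
7. foot@(0, 1) [+y clear] — {divider, drawer_front, foot, rail, shelf, side_panel, top}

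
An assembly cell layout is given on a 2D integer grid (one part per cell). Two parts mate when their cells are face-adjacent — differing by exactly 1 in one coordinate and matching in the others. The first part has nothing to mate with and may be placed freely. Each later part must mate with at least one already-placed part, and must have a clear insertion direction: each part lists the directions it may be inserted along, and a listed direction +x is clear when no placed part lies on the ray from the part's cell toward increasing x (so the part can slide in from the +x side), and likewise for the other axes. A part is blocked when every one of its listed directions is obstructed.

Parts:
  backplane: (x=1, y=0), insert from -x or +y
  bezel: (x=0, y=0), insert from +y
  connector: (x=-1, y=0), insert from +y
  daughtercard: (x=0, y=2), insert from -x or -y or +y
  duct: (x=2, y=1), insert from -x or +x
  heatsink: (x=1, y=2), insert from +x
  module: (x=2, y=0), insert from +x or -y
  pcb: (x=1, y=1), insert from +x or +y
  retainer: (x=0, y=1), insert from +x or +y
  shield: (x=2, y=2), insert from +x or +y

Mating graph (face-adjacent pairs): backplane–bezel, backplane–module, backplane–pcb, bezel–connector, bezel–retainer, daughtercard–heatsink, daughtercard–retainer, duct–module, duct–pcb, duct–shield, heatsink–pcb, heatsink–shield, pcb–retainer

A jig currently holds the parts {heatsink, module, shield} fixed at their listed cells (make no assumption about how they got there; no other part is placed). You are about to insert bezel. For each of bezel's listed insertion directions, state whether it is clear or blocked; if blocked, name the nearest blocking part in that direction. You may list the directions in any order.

+y: ray from bezel(0, 0) has no placed part ⇒ clear

+y: clear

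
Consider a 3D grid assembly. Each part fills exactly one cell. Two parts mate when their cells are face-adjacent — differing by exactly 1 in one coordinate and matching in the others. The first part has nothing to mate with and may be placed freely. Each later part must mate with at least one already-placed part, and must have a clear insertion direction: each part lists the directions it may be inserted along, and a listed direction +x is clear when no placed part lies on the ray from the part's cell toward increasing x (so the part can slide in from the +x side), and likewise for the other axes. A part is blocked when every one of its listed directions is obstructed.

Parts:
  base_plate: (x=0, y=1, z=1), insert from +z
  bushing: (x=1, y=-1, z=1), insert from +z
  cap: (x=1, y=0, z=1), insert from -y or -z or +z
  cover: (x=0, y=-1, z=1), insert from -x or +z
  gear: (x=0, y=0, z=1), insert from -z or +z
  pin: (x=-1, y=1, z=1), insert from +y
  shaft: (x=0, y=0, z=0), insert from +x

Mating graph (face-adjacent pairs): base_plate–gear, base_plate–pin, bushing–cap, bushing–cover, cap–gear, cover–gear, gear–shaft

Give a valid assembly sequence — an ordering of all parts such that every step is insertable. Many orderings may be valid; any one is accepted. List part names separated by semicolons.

cover; gear; cap; base_plate; pin; shaft; bushing

1. cover@(0, -1, 1) [-x clear] — {cover}
2. gear@(0, 0, 1) [-z clear] — {cover, gear}
3. cap@(1, 0, 1) [-y clear] — {cap, cover, gear}
4. base_plate@(0, 1, 1) [+z clear] — {base_plate, cap, cover, gear}
5. pin@(-1, 1, 1) [+y clear] — {base_plate, cap, cover, gear, pin}
6. shaft@(0, 0, 0) [+x clear] — {base_plate, cap, cover, gear, pin, shaft}
7. bushing@(1, -1, 1) [+z clear] — {base_plate, bushing, cap, cover, gear, pin, shaft}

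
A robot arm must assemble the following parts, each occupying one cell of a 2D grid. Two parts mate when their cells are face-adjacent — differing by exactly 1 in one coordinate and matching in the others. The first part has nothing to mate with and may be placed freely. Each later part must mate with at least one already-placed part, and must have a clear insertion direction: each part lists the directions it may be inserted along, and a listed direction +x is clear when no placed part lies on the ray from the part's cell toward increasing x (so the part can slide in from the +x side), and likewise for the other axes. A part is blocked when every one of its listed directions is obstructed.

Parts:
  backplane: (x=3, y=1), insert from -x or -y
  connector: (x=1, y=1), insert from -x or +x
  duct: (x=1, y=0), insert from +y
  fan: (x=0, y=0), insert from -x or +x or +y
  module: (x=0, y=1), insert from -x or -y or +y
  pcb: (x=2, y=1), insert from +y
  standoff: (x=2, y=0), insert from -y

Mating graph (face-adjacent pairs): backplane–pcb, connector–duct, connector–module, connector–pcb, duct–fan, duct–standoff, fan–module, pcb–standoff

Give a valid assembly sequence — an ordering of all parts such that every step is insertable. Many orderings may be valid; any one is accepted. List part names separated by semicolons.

1. pcb@(2, 1) [+y clear] — {pcb}
2. backplane@(3, 1) [-y clear] — {backplane, pcb}
3. standoff@(2, 0) [-y clear] — {backplane, pcb, standoff}
4. duct@(1, 0) [+y clear] — {backplane, duct, pcb, standoff}
5. fan@(0, 0) [-x clear] — {backplane, duct, fan, pcb, standoff}
6. connector@(1, 1) [-x clear] — {backplane, connector, duct, fan, pcb, standoff}
7. module@(0, 1) [-x clear] — {backplane, connector, duct, fan, module, pcb, standoff}

pcb; backplane; standoff; duct; fan; connector; module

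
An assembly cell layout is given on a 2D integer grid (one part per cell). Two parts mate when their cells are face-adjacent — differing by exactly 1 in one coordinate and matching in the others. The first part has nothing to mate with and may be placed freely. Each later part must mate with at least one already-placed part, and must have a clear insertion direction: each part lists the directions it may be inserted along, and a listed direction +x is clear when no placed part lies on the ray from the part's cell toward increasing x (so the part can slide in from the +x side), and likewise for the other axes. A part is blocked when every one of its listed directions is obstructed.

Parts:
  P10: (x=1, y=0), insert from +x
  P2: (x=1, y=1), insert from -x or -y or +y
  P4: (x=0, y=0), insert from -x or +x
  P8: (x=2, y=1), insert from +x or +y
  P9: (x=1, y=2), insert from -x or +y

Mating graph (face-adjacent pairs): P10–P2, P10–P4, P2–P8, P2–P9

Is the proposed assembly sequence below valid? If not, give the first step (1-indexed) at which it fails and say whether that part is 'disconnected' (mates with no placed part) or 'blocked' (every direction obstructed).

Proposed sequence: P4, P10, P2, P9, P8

1. P4@(0, 0) [-x clear] — {P4}
2. P10@(1, 0) [+x clear] — {P10, P4}
3. P2@(1, 1) [-x clear] — {P10, P2, P4}
4. P9@(1, 2) [-x clear] — {P10, P2, P4, P9}
5. P8@(2, 1) [+x clear] — {P10, P2, P4, P8, P9}

Valid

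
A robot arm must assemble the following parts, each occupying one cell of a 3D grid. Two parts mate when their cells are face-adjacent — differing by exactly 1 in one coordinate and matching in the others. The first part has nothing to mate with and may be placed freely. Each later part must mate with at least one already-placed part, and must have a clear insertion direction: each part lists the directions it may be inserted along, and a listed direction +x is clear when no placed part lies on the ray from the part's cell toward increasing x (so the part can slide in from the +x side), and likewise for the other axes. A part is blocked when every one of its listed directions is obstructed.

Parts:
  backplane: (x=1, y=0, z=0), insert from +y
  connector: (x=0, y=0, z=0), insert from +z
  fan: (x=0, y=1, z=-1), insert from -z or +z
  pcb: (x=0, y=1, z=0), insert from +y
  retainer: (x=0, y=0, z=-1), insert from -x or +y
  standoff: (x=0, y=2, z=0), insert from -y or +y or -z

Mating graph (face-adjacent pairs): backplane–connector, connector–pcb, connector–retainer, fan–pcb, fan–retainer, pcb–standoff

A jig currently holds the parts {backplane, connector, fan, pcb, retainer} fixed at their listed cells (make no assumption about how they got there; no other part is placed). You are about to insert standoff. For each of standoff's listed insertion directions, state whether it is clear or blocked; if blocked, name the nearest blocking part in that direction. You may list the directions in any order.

+y: clear; -y: blocked by pcb; -z: clear

-y: nearest on ray is pcb@(0, 1, 0) ⇒ blocked
+y: ray from standoff(0, 2, 0) has no placed part ⇒ clear
-z: ray from standoff(0, 2, 0) has no placed part ⇒ clear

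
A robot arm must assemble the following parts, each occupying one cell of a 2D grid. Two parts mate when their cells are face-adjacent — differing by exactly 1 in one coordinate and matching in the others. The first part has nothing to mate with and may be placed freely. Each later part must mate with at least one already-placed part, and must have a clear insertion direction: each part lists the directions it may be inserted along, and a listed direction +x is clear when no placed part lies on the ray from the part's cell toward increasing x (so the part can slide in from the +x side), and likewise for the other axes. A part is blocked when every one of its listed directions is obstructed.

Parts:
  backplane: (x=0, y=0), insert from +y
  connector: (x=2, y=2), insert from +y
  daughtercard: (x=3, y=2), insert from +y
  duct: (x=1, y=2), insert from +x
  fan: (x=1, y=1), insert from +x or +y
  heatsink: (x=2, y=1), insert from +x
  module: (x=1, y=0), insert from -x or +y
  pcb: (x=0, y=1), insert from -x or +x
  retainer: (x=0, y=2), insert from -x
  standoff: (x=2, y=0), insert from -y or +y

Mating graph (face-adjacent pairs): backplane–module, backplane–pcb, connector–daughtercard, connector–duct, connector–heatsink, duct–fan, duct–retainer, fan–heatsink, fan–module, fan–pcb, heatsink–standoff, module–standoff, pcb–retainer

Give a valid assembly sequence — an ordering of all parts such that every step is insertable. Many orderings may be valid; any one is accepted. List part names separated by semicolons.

1. fan@(1, 1) [+x clear] — {fan}
2. module@(1, 0) [-x clear] — {fan, module}
3. duct@(1, 2) [+x clear] — {duct, fan, module}
4. heatsink@(2, 1) [+x clear] — {duct, fan, heatsink, module}
5. backplane@(0, 0) [+y clear] — {backplane, duct, fan, heatsink, module}
6. pcb@(0, 1) [-x clear] — {backplane, duct, fan, heatsink, module, pcb}
7. standoff@(2, 0) [-y clear] — {backplane, duct, fan, heatsink, module, pcb, standoff}
8. connector@(2, 2) [+y clear] — {backplane, connector, duct, fan, heatsink, module, pcb, standoff}
9. daughtercard@(3, 2) [+y clear] — {backplane, connector, daughtercard, duct, fan, heatsink, module, pcb, standoff}
10. retainer@(0, 2) [-x clear] — {backplane, connector, daughtercard, duct, fan, heatsink, module, pcb, retainer, standoff}

fan; module; duct; heatsink; backplane; pcb; standoff; connector; daughtercard; retainer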